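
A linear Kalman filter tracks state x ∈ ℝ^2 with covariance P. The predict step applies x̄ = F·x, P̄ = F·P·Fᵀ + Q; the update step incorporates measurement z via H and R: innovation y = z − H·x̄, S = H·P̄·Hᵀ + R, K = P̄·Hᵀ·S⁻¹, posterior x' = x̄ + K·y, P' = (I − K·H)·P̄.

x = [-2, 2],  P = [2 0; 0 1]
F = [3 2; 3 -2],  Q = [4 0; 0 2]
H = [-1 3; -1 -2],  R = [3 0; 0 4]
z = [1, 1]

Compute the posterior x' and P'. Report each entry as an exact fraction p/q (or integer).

x' = [-3899/5939, -573/5939]
P' = [10428/5939 1368/5939; 1368/5939 1642/5939]

x̄ = F·x = [-2, -10]
P̄ = F·P·Fᵀ + Q = [26 14; 14 24]
y = z − H·x̄ = [29, -21]
S = H·P̄·Hᵀ + R = [161 -132; -132 182]
K = P̄·Hᵀ·S⁻¹ = [-2108/5939 -3291/5939; 1186/5939 -1163/5939]
x' = x̄ + K·y = [-3899/5939, -573/5939]
P' = (I − K·H)·P̄ = [10428/5939 1368/5939; 1368/5939 1642/5939]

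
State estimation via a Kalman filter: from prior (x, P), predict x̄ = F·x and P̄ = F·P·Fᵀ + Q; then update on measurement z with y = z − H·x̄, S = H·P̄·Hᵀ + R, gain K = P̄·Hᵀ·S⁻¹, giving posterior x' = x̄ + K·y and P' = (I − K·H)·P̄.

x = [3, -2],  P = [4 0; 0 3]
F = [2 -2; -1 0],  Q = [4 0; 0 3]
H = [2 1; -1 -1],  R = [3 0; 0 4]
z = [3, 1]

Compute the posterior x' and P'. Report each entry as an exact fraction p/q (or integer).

x̄ = F·x = [10, -3]
P̄ = F·P·Fᵀ + Q = [32 -8; -8 7]
y = z − H·x̄ = [-14, 8]
S = H·P̄·Hᵀ + R = [106 -47; -47 27]
K = P̄·Hᵀ·S⁻¹ = [384/653 88/653; -196/653 -317/653]
x' = x̄ + K·y = [1858/653, -1751/653]
P' = (I − K·H)·P̄ = [1504/653 -1856/653; -1856/653 3124/653]

x' = [1858/653, -1751/653]
P' = [1504/653 -1856/653; -1856/653 3124/653]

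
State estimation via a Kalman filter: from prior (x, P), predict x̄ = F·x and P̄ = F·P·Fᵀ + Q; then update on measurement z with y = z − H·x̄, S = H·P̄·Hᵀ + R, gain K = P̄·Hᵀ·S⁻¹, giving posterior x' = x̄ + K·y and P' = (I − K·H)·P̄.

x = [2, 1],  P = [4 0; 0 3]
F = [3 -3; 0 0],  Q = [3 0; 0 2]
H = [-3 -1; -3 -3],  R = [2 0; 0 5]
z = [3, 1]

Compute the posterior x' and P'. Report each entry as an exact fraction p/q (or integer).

x̄ = F·x = [3, 0]
P̄ = F·P·Fᵀ + Q = [66 0; 0 2]
y = z − H·x̄ = [12, 10]
S = H·P̄·Hᵀ + R = [598 600; 600 617]
K = P̄·Hᵀ·S⁻¹ = [-1683/4483 198/4483; 1183/4483 -1194/4483]
x' = x̄ + K·y = [-4767/4483, 2256/4483]
P' = (I − K·H)·P̄ = [1848/4483 -2178/4483; -2178/4483 4168/4483]

x' = [-4767/4483, 2256/4483]
P' = [1848/4483 -2178/4483; -2178/4483 4168/4483]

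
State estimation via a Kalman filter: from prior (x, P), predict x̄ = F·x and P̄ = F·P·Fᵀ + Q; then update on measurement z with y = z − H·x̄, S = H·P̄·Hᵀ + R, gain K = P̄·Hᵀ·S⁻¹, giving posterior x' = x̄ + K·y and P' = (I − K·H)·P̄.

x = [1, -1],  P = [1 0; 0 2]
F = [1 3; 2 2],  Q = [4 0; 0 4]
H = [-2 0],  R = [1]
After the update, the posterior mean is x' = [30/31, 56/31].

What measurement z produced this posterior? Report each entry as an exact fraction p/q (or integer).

z = [-2]

x̄ = F·x = [-2, 0]
P̄ = F·P·Fᵀ + Q = [23 14; 14 16]
S = H·P̄·Hᵀ + R = [93]
K = P̄·Hᵀ·S⁻¹ = [-46/93; -28/93]
x' − x̄ = [92/31, 56/31] = K·y
y = (KᵀK)⁻¹·Kᵀ·(x' − x̄) = [-6]
z = y + H·x̄ = [-6] + [4] = [-2]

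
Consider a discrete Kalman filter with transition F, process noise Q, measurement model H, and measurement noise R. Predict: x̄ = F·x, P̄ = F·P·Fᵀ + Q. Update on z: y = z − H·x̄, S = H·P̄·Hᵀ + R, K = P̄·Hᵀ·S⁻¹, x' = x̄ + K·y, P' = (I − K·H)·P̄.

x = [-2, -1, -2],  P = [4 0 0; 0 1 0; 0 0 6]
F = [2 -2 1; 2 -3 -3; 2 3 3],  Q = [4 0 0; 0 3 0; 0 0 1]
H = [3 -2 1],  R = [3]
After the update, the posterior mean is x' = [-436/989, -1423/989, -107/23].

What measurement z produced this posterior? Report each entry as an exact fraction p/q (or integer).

z = [-3]

x̄ = F·x = [-4, 5, -13]
P̄ = F·P·Fᵀ + Q = [30 4 28; 4 82 -47; 28 -47 80]
S = H·P̄·Hᵀ + R = [989]
K = P̄·Hᵀ·S⁻¹ = [110/989; -199/989; 6/23]
x' − x̄ = [3520/989, -6368/989, 192/23] = K·y
y = (KᵀK)⁻¹·Kᵀ·(x' − x̄) = [32]
z = y + H·x̄ = [32] + [-35] = [-3]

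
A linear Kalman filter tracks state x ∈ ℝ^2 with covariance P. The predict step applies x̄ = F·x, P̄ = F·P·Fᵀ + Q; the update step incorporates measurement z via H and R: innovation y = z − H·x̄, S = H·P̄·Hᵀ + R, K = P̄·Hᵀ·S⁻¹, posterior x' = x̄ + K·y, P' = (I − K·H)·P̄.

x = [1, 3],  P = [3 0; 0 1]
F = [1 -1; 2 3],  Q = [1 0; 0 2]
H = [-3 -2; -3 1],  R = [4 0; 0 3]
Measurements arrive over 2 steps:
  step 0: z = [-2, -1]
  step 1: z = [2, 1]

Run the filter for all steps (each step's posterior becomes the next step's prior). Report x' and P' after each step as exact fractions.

step 0: x̄ = F·x = [-2, 11]
step 0: P̄ = F·P·Fᵀ + Q = [5 3; 3 23]
step 0: y = z − H·x̄ = [14, -18]
step 0: S = H·P̄·Hᵀ + R = [177 8; 8 53]
step 0: K = P̄·Hᵀ·S⁻¹ = [-1017/9317 -1956/9317; -3027/9317 2918/9317]
step 0: x' = x̄ + K·y = [2336/9317, 7585/9317]
step 0: P' = (I − K·H)·P̄ = [1756/9317 -600/9317; -600/9317 6954/9317]
step 1: x̄ = F·x = [-5249/9317, 27427/9317]
step 1: P̄ = F·P·Fᵀ + Q = [19227/9317 -17950/9317; -17950/9317 81044/9317]
step 1: y = z − H·x̄ = [57741/9317, -33857/9317]
step 1: S = H·P̄·Hᵀ + R = [319087/9317 -42895/9317; -42895/9317 389738/9317]
step 1: K = P̄·Hᵀ·S⁻¹ = [-1259319/13150193 -2690476/13150193; -3906642/13150193 4121504/13150193]
step 1: x' = x̄ + K·y = [-5436112/13150193, -477067/13150193]
step 1: P' = (I − K·H)·P̄ = [2353348/13150193 -1011384/13150193; -1011384/13150193 9330360/13150193]

step 0: x' = [2336/9317, 7585/9317], P' = [1756/9317 -600/9317; -600/9317 6954/9317]
step 1: x' = [-5436112/13150193, -477067/13150193], P' = [2353348/13150193 -1011384/13150193; -1011384/13150193 9330360/13150193]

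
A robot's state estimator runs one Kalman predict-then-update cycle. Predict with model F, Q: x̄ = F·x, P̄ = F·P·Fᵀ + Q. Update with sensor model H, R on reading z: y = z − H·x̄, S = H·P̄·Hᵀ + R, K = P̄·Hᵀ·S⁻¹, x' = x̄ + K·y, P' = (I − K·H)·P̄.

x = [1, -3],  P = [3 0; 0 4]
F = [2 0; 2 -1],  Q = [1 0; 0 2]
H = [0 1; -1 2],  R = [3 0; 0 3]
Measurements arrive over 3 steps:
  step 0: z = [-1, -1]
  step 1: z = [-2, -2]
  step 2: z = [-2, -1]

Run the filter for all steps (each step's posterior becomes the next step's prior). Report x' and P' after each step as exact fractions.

step 0: x' = [-85/88, -8/11], P' = [489/88 27/11; 27/11 18/11]
step 1: x' = [-19997/8110, -1697/811], P' = [28614/4055 2607/811; 2607/811 1596/811]
step 2: x' = [-427419/109055, -253168/109055], P' = [6540909/872440 1492599/436220; 1492599/436220 450129/218110]

step 0: x̄ = F·x = [2, 5]
step 0: P̄ = F·P·Fᵀ + Q = [13 12; 12 18]
step 0: y = z − H·x̄ = [-6, -9]
step 0: S = H·P̄·Hᵀ + R = [21 24; 24 40]
step 0: K = P̄·Hᵀ·S⁻¹ = [9/11 -19/88; 6/11 3/11]
step 0: x' = x̄ + K·y = [-85/88, -8/11]
step 0: P' = (I − K·H)·P̄ = [489/88 27/11; 27/11 18/11]
step 1: x̄ = F·x = [-85/44, -53/44]
step 1: P̄ = F·P·Fᵀ + Q = [511/22 381/22; 381/22 353/22]
step 1: y = z − H·x̄ = [-35/44, -67/44]
step 1: S = H·P̄·Hᵀ + R = [419/22 325/22; 325/22 465/22]
step 1: K = P̄·Hᵀ·S⁻¹ = [869/811 -848/4055; 532/811 195/811]
step 1: x' = x̄ + K·y = [-19997/8110, -1697/811]
step 1: P' = (I − K·H)·P̄ = [28614/4055 2607/811; 2607/811 1596/811]
step 2: x̄ = F·x = [-19997/4055, -11512/4055]
step 2: P̄ = F·P·Fᵀ + Q = [118511/4055 88386/4055; 88386/4055 78406/4055]
step 2: y = z − H·x̄ = [3402/4055, -1028/4055]
step 2: S = H·P̄·Hᵀ + R = [90571/4055 68426/4055; 68426/4055 90756/4055]
step 2: K = P̄·Hᵀ·S⁻¹ = [497533/436220 -190171/872440; 150043/218110 102639/436220]
step 2: x' = x̄ + K·y = [-427419/109055, -253168/109055]
step 2: P' = (I − K·H)·P̄ = [6540909/872440 1492599/436220; 1492599/436220 450129/218110]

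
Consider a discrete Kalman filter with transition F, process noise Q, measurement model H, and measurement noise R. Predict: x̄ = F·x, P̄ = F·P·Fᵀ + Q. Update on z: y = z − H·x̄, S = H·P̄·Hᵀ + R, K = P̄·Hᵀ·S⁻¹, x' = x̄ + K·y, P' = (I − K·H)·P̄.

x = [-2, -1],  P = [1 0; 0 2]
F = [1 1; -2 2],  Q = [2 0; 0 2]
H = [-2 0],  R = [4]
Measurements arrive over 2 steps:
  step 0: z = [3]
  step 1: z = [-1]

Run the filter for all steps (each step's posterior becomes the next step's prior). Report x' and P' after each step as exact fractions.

step 0: x' = [-7/4, 5/2], P' = [5/6 1/3; 1/3 40/3]
step 1: x' = [55/107, 872/107], P' = [101/107 150/107; 150/107 2242/107]

step 0: x̄ = F·x = [-3, 2]
step 0: P̄ = F·P·Fᵀ + Q = [5 2; 2 14]
step 0: y = z − H·x̄ = [-3]
step 0: S = H·P̄·Hᵀ + R = [24]
step 0: K = P̄·Hᵀ·S⁻¹ = [-5/12; -1/6]
step 0: x' = x̄ + K·y = [-7/4, 5/2]
step 0: P' = (I − K·H)·P̄ = [5/6 1/3; 1/3 40/3]
step 1: x̄ = F·x = [3/4, 17/2]
step 1: P̄ = F·P·Fᵀ + Q = [101/6 25; 25 56]
step 1: y = z − H·x̄ = [1/2]
step 1: S = H·P̄·Hᵀ + R = [214/3]
step 1: K = P̄·Hᵀ·S⁻¹ = [-101/214; -75/107]
step 1: x' = x̄ + K·y = [55/107, 872/107]
step 1: P' = (I − K·H)·P̄ = [101/107 150/107; 150/107 2242/107]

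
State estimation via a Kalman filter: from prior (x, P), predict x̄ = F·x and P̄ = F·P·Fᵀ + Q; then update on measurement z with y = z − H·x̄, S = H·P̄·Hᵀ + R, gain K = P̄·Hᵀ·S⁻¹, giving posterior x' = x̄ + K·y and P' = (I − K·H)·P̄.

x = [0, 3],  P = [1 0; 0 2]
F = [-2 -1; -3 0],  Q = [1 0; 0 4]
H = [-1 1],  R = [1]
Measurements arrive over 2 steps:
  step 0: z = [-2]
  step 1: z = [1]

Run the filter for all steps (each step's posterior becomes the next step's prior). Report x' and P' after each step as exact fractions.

step 0: x' = [-22/9, -35/9], P' = [62/9 61/9; 61/9 68/9]
step 1: x' = [255/31, 275/31], P' = [1949/31 1942/31; 1942/31 3923/62]

step 0: x̄ = F·x = [-3, 0]
step 0: P̄ = F·P·Fᵀ + Q = [7 6; 6 13]
step 0: y = z − H·x̄ = [-5]
step 0: S = H·P̄·Hᵀ + R = [9]
step 0: K = P̄·Hᵀ·S⁻¹ = [-1/9; 7/9]
step 0: x' = x̄ + K·y = [-22/9, -35/9]
step 0: P' = (I − K·H)·P̄ = [62/9 61/9; 61/9 68/9]
step 1: x̄ = F·x = [79/9, 22/3]
step 1: P̄ = F·P·Fᵀ + Q = [569/9 185/3; 185/3 66]
step 1: y = z − H·x̄ = [22/9]
step 1: S = H·P̄·Hᵀ + R = [62/9]
step 1: K = P̄·Hᵀ·S⁻¹ = [-7/31; 39/62]
step 1: x' = x̄ + K·y = [255/31, 275/31]
step 1: P' = (I − K·H)·P̄ = [1949/31 1942/31; 1942/31 3923/62]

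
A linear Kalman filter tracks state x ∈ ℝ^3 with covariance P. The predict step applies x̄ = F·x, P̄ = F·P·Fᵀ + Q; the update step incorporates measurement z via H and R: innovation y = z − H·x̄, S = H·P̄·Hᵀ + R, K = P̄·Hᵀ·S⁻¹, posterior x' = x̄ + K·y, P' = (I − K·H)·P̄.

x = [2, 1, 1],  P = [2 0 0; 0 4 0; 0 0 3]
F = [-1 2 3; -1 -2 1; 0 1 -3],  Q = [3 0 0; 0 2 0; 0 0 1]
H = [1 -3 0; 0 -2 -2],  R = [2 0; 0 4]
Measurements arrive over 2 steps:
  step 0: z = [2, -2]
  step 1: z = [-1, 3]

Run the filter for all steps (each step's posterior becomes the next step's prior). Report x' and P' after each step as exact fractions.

step 0: x̄ = F·x = [3, -3, -2]
step 0: P̄ = F·P·Fᵀ + Q = [48 -5 -19; -5 23 -17; -19 -17 32]
step 0: y = z − H·x̄ = [-10, -12]
step 0: S = H·P̄·Hᵀ + R = [287 84; 84 88]
step 0: K = P̄·Hᵀ·S⁻¹ = [27/325 303/650; -688/2275 99/650; 667/2275 -807/1300]
step 0: x' = x̄ + K·y = [-1113/325, -4103/2275, 5727/2275]
step 0: P' = (I − K·H)·P̄ = [6627/325 2191/325 -2494/325; 2191/325 5571/2275 -6264/2275; -2494/325 -6264/2275 18177/4550]
step 1: x̄ = F·x = [16766/2275, 21724/2275, -21284/2275]
step 1: P̄ = F·P·Fᵀ + Q = [251053/4550 292517/4550 -239147/4550; 292517/4550 407263/4550 -299933/4550; -239147/4550 -299933/4550 254453/4550]
step 1: y = z − H·x̄ = [46131/2275, 1541/455]
step 1: S = H·P̄·Hᵀ + R = [1085209/2275 53724/455; 53724/455 5312/91]
step 1: K = P̄·Hᵀ·S⁻¹ = [-1497979/3953794 5764251/15815176; -1806191/3953794 1831877/15815176; 66886/152069 -83214/152069]
step 1: x' = x̄ + K·y = [14574821/15815176, 10724355/15815176, -348256/152069]
step 1: P' = (I − K·H)·P̄ = [91406609/7907588 32466175/7907588 -1470401/304138; 32466175/7907588 13230313/7907588 -579315/304138; -1470401/304138 -579315/304138 912171/304138]

step 0: x' = [-1113/325, -4103/2275, 5727/2275], P' = [6627/325 2191/325 -2494/325; 2191/325 5571/2275 -6264/2275; -2494/325 -6264/2275 18177/4550]
step 1: x' = [14574821/15815176, 10724355/15815176, -348256/152069], P' = [91406609/7907588 32466175/7907588 -1470401/304138; 32466175/7907588 13230313/7907588 -579315/304138; -1470401/304138 -579315/304138 912171/304138]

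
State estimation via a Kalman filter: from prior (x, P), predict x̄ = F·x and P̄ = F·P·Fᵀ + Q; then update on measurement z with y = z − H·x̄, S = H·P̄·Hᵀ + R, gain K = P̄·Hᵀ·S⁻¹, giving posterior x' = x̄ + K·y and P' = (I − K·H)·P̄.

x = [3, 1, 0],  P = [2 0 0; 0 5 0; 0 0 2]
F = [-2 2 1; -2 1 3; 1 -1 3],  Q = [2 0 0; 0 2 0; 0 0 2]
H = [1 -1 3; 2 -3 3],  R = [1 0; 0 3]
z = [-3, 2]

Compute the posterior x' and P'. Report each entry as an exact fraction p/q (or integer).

x̄ = F·x = [-4, -5, 2]
P̄ = F·P·Fᵀ + Q = [32 24 -8; 24 33 9; -8 9 27]
y = z − H·x̄ = [-10, -11]
S = H·P̄·Hᵀ + R = [159 106; 106 125]
K = P̄·Hᵀ·S⁻¹ = [1392/8639 -64/163; 4794/8639 -108/163; 3972/8639 -14/163]
x' = x̄ + K·y = [-11164/8639, -28171/8639, -14280/8639]
P' = (I − K·H)·P̄ = [190176/8639 100872/8639 -29304/8639; 100872/8639 61419/8639 -11553/8639; -29304/8639 -11553/8639 7241/8639]

x' = [-11164/8639, -28171/8639, -14280/8639]
P' = [190176/8639 100872/8639 -29304/8639; 100872/8639 61419/8639 -11553/8639; -29304/8639 -11553/8639 7241/8639]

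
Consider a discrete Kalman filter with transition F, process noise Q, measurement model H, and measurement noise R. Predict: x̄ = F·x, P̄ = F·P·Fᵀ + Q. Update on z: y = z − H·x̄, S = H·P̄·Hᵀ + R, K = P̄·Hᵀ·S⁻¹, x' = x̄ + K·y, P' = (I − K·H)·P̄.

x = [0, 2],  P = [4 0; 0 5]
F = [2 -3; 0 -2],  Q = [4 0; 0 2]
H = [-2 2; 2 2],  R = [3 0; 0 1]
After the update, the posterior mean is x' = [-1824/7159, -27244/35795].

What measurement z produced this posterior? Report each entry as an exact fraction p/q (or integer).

z = [-1, -2]

x̄ = F·x = [-6, -4]
P̄ = F·P·Fᵀ + Q = [65 30; 30 22]
S = H·P̄·Hᵀ + R = [111 -172; -172 589]
K = P̄·Hᵀ·S⁻¹ = [-1710/7159 1810/7159; 8464/35795 8792/35795]
x' − x̄ = [41130/7159, 115936/35795] = K·y
y = (KᵀK)⁻¹·Kᵀ·(x' − x̄) = [-5, 18]
z = y + H·x̄ = [-5, 18] + [4, -20] = [-1, -2]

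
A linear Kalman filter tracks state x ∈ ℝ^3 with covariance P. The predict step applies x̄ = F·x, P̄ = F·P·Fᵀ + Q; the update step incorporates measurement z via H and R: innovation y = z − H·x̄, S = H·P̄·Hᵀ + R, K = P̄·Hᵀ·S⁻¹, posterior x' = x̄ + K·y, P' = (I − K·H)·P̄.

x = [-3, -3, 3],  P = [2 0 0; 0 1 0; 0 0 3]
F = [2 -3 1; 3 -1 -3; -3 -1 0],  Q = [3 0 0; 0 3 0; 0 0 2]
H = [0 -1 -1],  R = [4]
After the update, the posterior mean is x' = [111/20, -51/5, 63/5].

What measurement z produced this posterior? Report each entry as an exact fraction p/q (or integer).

z = [-3]

x̄ = F·x = [6, -15, 12]
P̄ = F·P·Fᵀ + Q = [23 6 -9; 6 49 -17; -9 -17 21]
S = H·P̄·Hᵀ + R = [40]
K = P̄·Hᵀ·S⁻¹ = [3/40; -4/5; -1/10]
x' − x̄ = [-9/20, 24/5, 3/5] = K·y
y = (KᵀK)⁻¹·Kᵀ·(x' − x̄) = [-6]
z = y + H·x̄ = [-6] + [3] = [-3]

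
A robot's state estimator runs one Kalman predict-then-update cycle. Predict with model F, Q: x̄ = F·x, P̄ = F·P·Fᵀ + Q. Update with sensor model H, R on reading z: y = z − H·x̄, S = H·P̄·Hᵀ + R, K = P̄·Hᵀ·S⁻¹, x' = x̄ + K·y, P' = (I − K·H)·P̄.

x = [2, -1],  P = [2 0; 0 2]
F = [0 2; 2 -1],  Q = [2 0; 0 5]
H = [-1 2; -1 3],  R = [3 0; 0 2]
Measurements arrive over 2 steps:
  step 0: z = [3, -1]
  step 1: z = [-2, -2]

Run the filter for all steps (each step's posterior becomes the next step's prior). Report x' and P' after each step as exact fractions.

step 0: x' = [-148/91, -41/91], P' = [4750/819 1718/819; 1718/819 760/819]
step 1: x' = [-13024/77941, -63888/77941], P' = [2199118/545587 119786/77941; 119786/77941 58864/77941]

step 0: x̄ = F·x = [-2, 5]
step 0: P̄ = F·P·Fᵀ + Q = [10 -4; -4 15]
step 0: y = z − H·x̄ = [-9, -18]
step 0: S = H·P̄·Hᵀ + R = [89 120; 120 171]
step 0: K = P̄·Hᵀ·S⁻¹ = [-146/273 202/819; -22/273 281/819]
step 0: x' = x̄ + K·y = [-148/91, -41/91]
step 0: P' = (I − K·H)·P̄ = [4750/819 1718/819; 1718/819 760/819]
step 1: x̄ = F·x = [-82/91, -255/91]
step 1: P̄ = F·P·Fᵀ + Q = [4678/819 1784/273; 1784/273 1887/91]
step 1: y = z − H·x̄ = [246/91, 501/91]
step 1: S = H·P̄·Hᵀ + R = [53659/819 79816/819; 79816/819 127051/819]
step 1: K = P̄·Hᵀ·S⁻¹ = [-174038/545587 158194/545587; -686/77941 28403/77941]
step 1: x' = x̄ + K·y = [-13024/77941, -63888/77941]
step 1: P' = (I − K·H)·P̄ = [2199118/545587 119786/77941; 119786/77941 58864/77941]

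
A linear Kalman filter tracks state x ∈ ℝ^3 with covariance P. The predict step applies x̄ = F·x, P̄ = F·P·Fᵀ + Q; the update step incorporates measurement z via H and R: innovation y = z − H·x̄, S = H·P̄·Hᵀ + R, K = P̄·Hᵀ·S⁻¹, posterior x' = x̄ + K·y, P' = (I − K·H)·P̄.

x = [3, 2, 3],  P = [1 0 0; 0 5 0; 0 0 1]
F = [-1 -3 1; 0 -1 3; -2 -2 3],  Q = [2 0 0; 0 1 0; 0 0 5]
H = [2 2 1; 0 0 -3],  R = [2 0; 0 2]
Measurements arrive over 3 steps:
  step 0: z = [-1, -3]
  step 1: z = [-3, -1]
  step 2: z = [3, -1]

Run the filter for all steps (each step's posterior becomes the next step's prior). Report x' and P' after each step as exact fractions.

step 0: x' = [-64516/8455, 57291/8455, 7653/8455], P' = [36104/8455 -32639/8455 -857/8455; -32639/8455 33694/8455 27/8455; -857/8455 27/8455 1806/8455]
step 1: x' = [-40374893/16766174, 15479581/33532348, 16994179/33532348], P' = [11387661/8383087 -16671329/16766174 -1455363/16766174; -16671329/16766174 39425961/33532348 -626733/33532348; -1455363/16766174 -626733/33532348 7253345/33532348]
step 2: x' = [13975096431/13731246314, 11219512491/54924985256, 25370263619/54924985256], P' = [9033498456/6865623157 -13386075763/13731246314 -1069140459/13731246314; -13386075763/13731246314 64045838835/54924985256 -1229883741/54924985256; -1069140459/13731246314 -1229883741/54924985256 11770798027/54924985256]

step 0: x̄ = F·x = [-6, 7, -1]
step 0: P̄ = F·P·Fᵀ + Q = [49 18 35; 18 15 19; 35 19 38]
step 0: y = z − H·x̄ = [-2, -6]
step 0: S = H·P̄·Hᵀ + R = [656 -438; -438 344]
step 0: K = P̄·Hᵀ·S⁻¹ = [6073/16910 2571/16910; 2137/16910 -81/16910; 73/8455 -2709/8455]
step 0: x' = x̄ + K·y = [-64516/8455, 57291/8455, 7653/8455]
step 0: P' = (I − K·H)·P̄ = [36104/8455 -32639/8455 -857/8455; -32639/8455 33694/8455 27/8455; -857/8455 27/8455 1806/8455]
step 1: x̄ = F·x = [-99704/8455, -34332/8455, 37409/8455]
step 1: P̄ = F·P·Fᵀ + Q = [163784/8455 76162/8455 22666/8455; 76162/8455 58241/8455 23263/8455; 22666/8455 23263/8455 86569/8455]
step 1: y = z − H·x̄ = [205298/8455, 103772/8455]
step 1: S = H·P̄·Hᵀ + R = [1784591/8455 -535281/8455; -535281/8455 796031/8455]
step 1: K = P̄·Hᵀ·S⁻¹ = [10752623/33532348 4366089/33532348; 11539873/67064696 1880199/67064696; 178427/67064696 -21760035/67064696]
step 1: x' = x̄ + K·y = [-40374893/16766174, 15479581/33532348, 16994179/33532348]
step 1: P' = (I − K·H)·P̄ = [11387661/8383087 -16671329/16766174 -1455363/16766174; -16671329/16766174 39425961/33532348 -626733/33532348; -1455363/16766174 -626733/33532348 7253345/33532348]
step 2: x̄ = F·x = [25652611/16766174, 8875739/8383087, 181522947/33532348]
step 2: P̄ = F·P·Fᵀ + Q = [71057059/8383087 30423692/8383087 52061759/16766174; 30423692/8383087 35499703/8383087 25137916/8383087; 52061759/16766174 25137916/8383087 348556509/33532348]
step 2: y = z − H·x̄ = [-254542259/33532348, 511036493/33532348]
step 2: S = H·P̄·Hᵀ + R = [3912788269/33532348 -2273720619/33532348; -2273720619/33532348 3204073277/33532348]
step 2: K = P̄·Hᵀ·S⁻¹ = [8292701839/27462492628 3207421377/27462492628; 19773187825/109849970512 3689651223/109849970512; 757906873/109849970512 -35312394081/109849970512]
step 2: x' = x̄ + K·y = [13975096431/13731246314, 11219512491/54924985256, 25370263619/54924985256]
step 2: P' = (I − K·H)·P̄ = [9033498456/6865623157 -13386075763/13731246314 -1069140459/13731246314; -13386075763/13731246314 64045838835/54924985256 -1229883741/54924985256; -1069140459/13731246314 -1229883741/54924985256 11770798027/54924985256]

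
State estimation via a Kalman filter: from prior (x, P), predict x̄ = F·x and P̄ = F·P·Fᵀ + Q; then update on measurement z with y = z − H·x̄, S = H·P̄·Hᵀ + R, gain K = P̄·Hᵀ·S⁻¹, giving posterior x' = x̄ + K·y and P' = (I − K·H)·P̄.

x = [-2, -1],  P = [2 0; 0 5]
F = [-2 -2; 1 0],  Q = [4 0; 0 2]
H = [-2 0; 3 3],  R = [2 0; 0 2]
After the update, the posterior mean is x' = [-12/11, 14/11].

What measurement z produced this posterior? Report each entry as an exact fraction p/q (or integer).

z = [3, 1]

x̄ = F·x = [6, -2]
P̄ = F·P·Fᵀ + Q = [32 -4; -4 4]
S = H·P̄·Hᵀ + R = [130 -168; -168 254]
K = P̄·Hᵀ·S⁻¹ = [-536/1199 42/1199; 508/1199 336/1199]
x' − x̄ = [-78/11, 36/11] = K·y
y = (KᵀK)⁻¹·Kᵀ·(x' − x̄) = [15, -11]
z = y + H·x̄ = [15, -11] + [-12, 12] = [3, 1]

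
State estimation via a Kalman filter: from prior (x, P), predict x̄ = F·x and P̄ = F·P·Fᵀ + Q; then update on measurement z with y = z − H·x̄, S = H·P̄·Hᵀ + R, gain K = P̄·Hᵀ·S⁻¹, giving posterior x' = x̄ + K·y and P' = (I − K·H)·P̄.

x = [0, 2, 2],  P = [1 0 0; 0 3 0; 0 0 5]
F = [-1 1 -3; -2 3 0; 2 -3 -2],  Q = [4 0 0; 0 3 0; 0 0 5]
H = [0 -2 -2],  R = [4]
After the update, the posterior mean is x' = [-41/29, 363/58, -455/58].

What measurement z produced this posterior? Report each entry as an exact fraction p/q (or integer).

x̄ = F·x = [-4, 6, -10]
P̄ = F·P·Fᵀ + Q = [53 11 19; 11 34 -31; 19 -31 56]
S = H·P̄·Hᵀ + R = [116]
K = P̄·Hᵀ·S⁻¹ = [-15/29; -3/58; -25/58]
x' − x̄ = [75/29, 15/58, 125/58] = K·y
y = (KᵀK)⁻¹·Kᵀ·(x' − x̄) = [-5]
z = y + H·x̄ = [-5] + [8] = [3]

z = [3]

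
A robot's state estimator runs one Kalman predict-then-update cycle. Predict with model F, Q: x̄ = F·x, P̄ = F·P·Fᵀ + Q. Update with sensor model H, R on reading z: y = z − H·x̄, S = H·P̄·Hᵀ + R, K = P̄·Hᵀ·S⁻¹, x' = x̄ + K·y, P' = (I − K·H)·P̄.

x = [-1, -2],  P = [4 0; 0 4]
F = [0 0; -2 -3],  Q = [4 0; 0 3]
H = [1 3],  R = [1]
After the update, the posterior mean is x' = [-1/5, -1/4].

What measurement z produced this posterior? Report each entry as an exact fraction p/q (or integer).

z = [-1]

x̄ = F·x = [0, 8]
P̄ = F·P·Fᵀ + Q = [4 0; 0 55]
S = H·P̄·Hᵀ + R = [500]
K = P̄·Hᵀ·S⁻¹ = [1/125; 33/100]
x' − x̄ = [-1/5, -33/4] = K·y
y = (KᵀK)⁻¹·Kᵀ·(x' − x̄) = [-25]
z = y + H·x̄ = [-25] + [24] = [-1]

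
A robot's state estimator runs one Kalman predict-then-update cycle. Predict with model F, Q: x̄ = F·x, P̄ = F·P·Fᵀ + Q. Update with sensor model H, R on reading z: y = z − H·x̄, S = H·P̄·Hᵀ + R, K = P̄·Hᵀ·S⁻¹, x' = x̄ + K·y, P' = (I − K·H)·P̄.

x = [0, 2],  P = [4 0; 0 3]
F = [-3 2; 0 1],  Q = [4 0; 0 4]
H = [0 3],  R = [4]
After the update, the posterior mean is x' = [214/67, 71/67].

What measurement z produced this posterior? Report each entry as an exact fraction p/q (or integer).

x̄ = F·x = [4, 2]
P̄ = F·P·Fᵀ + Q = [52 6; 6 7]
S = H·P̄·Hᵀ + R = [67]
K = P̄·Hᵀ·S⁻¹ = [18/67; 21/67]
x' − x̄ = [-54/67, -63/67] = K·y
y = (KᵀK)⁻¹·Kᵀ·(x' − x̄) = [-3]
z = y + H·x̄ = [-3] + [6] = [3]

z = [3]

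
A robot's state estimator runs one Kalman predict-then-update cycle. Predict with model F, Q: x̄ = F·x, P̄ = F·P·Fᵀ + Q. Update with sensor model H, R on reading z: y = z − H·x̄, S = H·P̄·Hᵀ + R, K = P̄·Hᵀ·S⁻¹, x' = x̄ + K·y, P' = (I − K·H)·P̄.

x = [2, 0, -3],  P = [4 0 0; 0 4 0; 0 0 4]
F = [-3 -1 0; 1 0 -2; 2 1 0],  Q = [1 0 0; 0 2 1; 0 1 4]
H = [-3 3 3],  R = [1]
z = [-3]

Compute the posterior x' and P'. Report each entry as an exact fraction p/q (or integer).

x̄ = F·x = [-6, 8, 4]
P̄ = F·P·Fᵀ + Q = [41 -12 -28; -12 22 9; -28 9 24]
y = z − H·x̄ = [-57]
S = H·P̄·Hᵀ + R = [1666]
K = P̄·Hᵀ·S⁻¹ = [-243/1666; 129/1666; 183/1666]
x' = x̄ + K·y = [3855/1666, 5975/1666, -3767/1666]
P' = (I − K·H)·P̄ = [9257/1666 11355/1666 -2179/1666; 11355/1666 20011/1666 -8613/1666; -2179/1666 -8613/1666 6495/1666]

x' = [3855/1666, 5975/1666, -3767/1666]
P' = [9257/1666 11355/1666 -2179/1666; 11355/1666 20011/1666 -8613/1666; -2179/1666 -8613/1666 6495/1666]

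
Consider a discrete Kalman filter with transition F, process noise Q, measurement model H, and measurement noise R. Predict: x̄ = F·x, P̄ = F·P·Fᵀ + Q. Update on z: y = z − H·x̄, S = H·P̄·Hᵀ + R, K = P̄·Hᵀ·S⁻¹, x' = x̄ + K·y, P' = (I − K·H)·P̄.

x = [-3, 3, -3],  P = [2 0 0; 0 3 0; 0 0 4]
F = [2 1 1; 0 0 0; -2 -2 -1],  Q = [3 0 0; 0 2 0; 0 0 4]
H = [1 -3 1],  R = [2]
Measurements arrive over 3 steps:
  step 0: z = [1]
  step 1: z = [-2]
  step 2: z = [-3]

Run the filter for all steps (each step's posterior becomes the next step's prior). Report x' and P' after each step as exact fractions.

step 0: x' = [-6, -4/5, 13/3], P' = [18 0 -18; 0 4/5 2; -18 2 74/3]
step 1: x' = [-3539/417, 84/139, 3545/417], P' = [13538/417 6/139 -13478/417; 6/139 98/139 228/139; -13478/417 228/139 15758/417]
step 2: x' = [-91468/11553, 1998/3851, 76789/11553], P' = [525790/11553 474/3851 -521050/11553; 474/3851 2698/3851 5952/3851; -521050/11553 5952/3851 580570/11553]

step 0: x̄ = F·x = [-6, 0, 3]
step 0: P̄ = F·P·Fᵀ + Q = [18 0 -18; 0 2 0; -18 0 28]
step 0: y = z − H·x̄ = [4]
step 0: S = H·P̄·Hᵀ + R = [30]
step 0: K = P̄·Hᵀ·S⁻¹ = [0; -1/5; 1/3]
step 0: x' = x̄ + K·y = [-6, -4/5, 13/3]
step 0: P' = (I − K·H)·P̄ = [18 0 -18; 0 4/5 2; -18 2 74/3]
step 1: x̄ = F·x = [-127/15, 0, 139/15]
step 1: P̄ = F·P·Fᵀ + Q = [487/15 0 -484/15; 0 2 0; -484/15 0 598/15]
step 1: y = z − H·x̄ = [-14/5]
step 1: S = H·P̄·Hᵀ + R = [139/5]
step 1: K = P̄·Hᵀ·S⁻¹ = [1/139; -30/139; 38/139]
step 1: x' = x̄ + K·y = [-3539/417, 84/139, 3545/417]
step 1: P' = (I − K·H)·P̄ = [13538/417 6/139 -13478/417; 6/139 98/139 228/139; -13478/417 228/139 15758/417]
step 2: x̄ = F·x = [-3281/417, 0, 3029/417]
step 2: P̄ = F·P·Fᵀ + Q = [18983/417 0 -18746/417; 0 2 0; -18746/417 0 21722/417]
step 2: y = z − H·x̄ = [-333/139]
step 2: S = H·P̄·Hᵀ + R = [3851/139]
step 2: K = P̄·Hᵀ·S⁻¹ = [79/3851; -834/3851; 992/3851]
step 2: x' = x̄ + K·y = [-91468/11553, 1998/3851, 76789/11553]
step 2: P' = (I − K·H)·P̄ = [525790/11553 474/3851 -521050/11553; 474/3851 2698/3851 5952/3851; -521050/11553 5952/3851 580570/11553]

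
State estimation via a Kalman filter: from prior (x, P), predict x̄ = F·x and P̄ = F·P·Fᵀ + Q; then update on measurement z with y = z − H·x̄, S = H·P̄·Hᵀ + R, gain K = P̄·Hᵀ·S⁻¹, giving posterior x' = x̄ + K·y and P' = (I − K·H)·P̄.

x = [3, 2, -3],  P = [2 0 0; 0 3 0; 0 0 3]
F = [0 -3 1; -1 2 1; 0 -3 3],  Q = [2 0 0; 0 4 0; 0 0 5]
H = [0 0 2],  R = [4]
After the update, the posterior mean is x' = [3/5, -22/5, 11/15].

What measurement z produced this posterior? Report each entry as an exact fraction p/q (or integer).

z = [2]

x̄ = F·x = [-9, -2, -15]
P̄ = F·P·Fᵀ + Q = [32 -15 36; -15 21 -9; 36 -9 59]
S = H·P̄·Hᵀ + R = [240]
K = P̄·Hᵀ·S⁻¹ = [3/10; -3/40; 59/120]
x' − x̄ = [48/5, -12/5, 236/15] = K·y
y = (KᵀK)⁻¹·Kᵀ·(x' − x̄) = [32]
z = y + H·x̄ = [32] + [-30] = [2]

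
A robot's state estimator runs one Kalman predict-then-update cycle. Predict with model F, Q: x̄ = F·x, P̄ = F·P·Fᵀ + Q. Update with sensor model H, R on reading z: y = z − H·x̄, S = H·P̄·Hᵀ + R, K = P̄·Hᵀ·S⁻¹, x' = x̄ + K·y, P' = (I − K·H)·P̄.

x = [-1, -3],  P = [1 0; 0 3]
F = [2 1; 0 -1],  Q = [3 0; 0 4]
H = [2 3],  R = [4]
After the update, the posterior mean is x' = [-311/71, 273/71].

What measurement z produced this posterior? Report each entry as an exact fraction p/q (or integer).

x̄ = F·x = [-5, 3]
P̄ = F·P·Fᵀ + Q = [10 -3; -3 7]
S = H·P̄·Hᵀ + R = [71]
K = P̄·Hᵀ·S⁻¹ = [11/71; 15/71]
x' − x̄ = [44/71, 60/71] = K·y
y = (KᵀK)⁻¹·Kᵀ·(x' − x̄) = [4]
z = y + H·x̄ = [4] + [-1] = [3]

z = [3]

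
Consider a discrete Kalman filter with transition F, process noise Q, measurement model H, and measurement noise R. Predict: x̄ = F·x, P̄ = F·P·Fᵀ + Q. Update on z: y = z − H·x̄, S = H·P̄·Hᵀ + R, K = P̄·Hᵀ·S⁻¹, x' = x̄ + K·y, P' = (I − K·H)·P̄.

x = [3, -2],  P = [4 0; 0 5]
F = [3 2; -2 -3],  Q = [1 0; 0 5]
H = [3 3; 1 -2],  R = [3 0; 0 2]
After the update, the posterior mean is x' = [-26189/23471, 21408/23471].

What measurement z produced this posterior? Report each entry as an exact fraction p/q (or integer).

x̄ = F·x = [5, 0]
P̄ = F·P·Fᵀ + Q = [57 -54; -54 66]
S = H·P̄·Hᵀ + R = [138 -63; -63 539]
K = P̄·Hᵀ·S⁻¹ = [726/3353 7779/23471; 366/3353 -7800/23471]
x' − x̄ = [-143544/23471, 21408/23471] = K·y
y = (KᵀK)⁻¹·Kᵀ·(x' − x̄) = [-16, -8]
z = y + H·x̄ = [-16, -8] + [15, 5] = [-1, -3]

z = [-1, -3]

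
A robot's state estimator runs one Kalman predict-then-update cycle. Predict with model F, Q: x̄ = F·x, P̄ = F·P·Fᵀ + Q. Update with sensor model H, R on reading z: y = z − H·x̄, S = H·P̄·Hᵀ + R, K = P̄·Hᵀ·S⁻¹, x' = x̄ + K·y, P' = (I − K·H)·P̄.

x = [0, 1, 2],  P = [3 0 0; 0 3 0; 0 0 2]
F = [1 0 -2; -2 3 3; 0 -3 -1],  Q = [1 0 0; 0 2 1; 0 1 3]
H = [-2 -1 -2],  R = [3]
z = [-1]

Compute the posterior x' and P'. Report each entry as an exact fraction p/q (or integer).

x' = [-2, 22/7, 5/7]
P' = [46/5 -49/5 -4; -49/5 2449/70 -60/7; -4 -60/7 64/7]

x̄ = F·x = [-4, 9, -5]
P̄ = F·P·Fᵀ + Q = [12 -18 4; -18 59 -32; 4 -32 32]
y = z − H·x̄ = [-10]
S = H·P̄·Hᵀ + R = [70]
K = P̄·Hᵀ·S⁻¹ = [-1/5; 41/70; -4/7]
x' = x̄ + K·y = [-2, 22/7, 5/7]
P' = (I − K·H)·P̄ = [46/5 -49/5 -4; -49/5 2449/70 -60/7; -4 -60/7 64/7]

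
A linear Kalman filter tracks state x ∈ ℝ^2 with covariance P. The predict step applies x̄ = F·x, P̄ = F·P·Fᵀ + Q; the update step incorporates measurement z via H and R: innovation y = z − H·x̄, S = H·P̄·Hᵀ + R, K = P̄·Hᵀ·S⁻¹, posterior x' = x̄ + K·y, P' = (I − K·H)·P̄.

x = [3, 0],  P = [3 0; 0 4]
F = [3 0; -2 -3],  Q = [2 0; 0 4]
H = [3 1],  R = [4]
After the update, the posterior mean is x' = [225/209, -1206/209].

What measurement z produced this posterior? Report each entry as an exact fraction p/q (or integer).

z = [-3]

x̄ = F·x = [9, -6]
P̄ = F·P·Fᵀ + Q = [29 -18; -18 52]
S = H·P̄·Hᵀ + R = [209]
K = P̄·Hᵀ·S⁻¹ = [69/209; -2/209]
x' − x̄ = [-1656/209, 48/209] = K·y
y = (KᵀK)⁻¹·Kᵀ·(x' − x̄) = [-24]
z = y + H·x̄ = [-24] + [21] = [-3]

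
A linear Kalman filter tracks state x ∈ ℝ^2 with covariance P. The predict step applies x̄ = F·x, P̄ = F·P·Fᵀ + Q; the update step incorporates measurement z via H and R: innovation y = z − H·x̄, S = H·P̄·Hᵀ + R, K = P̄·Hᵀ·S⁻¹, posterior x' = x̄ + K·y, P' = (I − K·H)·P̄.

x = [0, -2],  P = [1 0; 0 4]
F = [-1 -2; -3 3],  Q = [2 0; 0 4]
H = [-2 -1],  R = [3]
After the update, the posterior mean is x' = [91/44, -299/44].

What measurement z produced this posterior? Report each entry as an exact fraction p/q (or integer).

z = [3]

x̄ = F·x = [4, -6]
P̄ = F·P·Fᵀ + Q = [19 -21; -21 49]
S = H·P̄·Hᵀ + R = [44]
K = P̄·Hᵀ·S⁻¹ = [-17/44; -7/44]
x' − x̄ = [-85/44, -35/44] = K·y
y = (KᵀK)⁻¹·Kᵀ·(x' − x̄) = [5]
z = y + H·x̄ = [5] + [-2] = [3]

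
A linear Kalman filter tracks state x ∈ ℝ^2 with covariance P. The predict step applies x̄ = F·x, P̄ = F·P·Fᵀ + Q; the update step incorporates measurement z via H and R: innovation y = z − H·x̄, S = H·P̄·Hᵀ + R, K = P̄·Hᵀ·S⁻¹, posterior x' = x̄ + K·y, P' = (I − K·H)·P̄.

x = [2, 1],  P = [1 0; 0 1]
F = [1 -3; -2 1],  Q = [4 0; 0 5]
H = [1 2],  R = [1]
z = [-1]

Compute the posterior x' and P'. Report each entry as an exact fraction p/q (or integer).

x' = [-11/35, -3/7]
P' = [474/35 -47/7; -47/7 25/7]

x̄ = F·x = [-1, -3]
P̄ = F·P·Fᵀ + Q = [14 -5; -5 10]
y = z − H·x̄ = [6]
S = H·P̄·Hᵀ + R = [35]
K = P̄·Hᵀ·S⁻¹ = [4/35; 3/7]
x' = x̄ + K·y = [-11/35, -3/7]
P' = (I − K·H)·P̄ = [474/35 -47/7; -47/7 25/7]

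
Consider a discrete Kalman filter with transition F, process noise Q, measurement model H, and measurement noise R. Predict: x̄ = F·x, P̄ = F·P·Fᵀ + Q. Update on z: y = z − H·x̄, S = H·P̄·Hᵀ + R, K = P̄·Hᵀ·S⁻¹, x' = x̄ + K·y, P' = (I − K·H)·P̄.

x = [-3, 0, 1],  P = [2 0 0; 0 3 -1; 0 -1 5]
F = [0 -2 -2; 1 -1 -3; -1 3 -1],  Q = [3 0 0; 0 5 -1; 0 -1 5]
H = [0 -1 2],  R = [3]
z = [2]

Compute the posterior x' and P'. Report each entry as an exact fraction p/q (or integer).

x̄ = F·x = [-2, -6, 2]
P̄ = F·P·Fᵀ + Q = [27 28 -4; 28 49 11; -4 11 45]
y = z − H·x̄ = [-8]
S = H·P̄·Hᵀ + R = [188]
K = P̄·Hᵀ·S⁻¹ = [-9/47; -27/188; 79/188]
x' = x̄ + K·y = [-22/47, -228/47, -64/47]
P' = (I − K·H)·P̄ = [945/47 1073/47 523/47; 1073/47 8483/188 4201/188; 523/47 4201/188 2219/188]

x' = [-22/47, -228/47, -64/47]
P' = [945/47 1073/47 523/47; 1073/47 8483/188 4201/188; 523/47 4201/188 2219/188]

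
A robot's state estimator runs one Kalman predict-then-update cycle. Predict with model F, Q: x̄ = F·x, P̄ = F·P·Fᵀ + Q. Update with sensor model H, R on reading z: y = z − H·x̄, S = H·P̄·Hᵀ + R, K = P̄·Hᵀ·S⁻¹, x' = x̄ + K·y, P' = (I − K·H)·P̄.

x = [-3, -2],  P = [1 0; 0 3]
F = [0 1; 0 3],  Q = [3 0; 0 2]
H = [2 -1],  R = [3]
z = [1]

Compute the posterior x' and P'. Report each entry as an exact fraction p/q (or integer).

x̄ = F·x = [-2, -6]
P̄ = F·P·Fᵀ + Q = [6 9; 9 29]
y = z − H·x̄ = [-1]
S = H·P̄·Hᵀ + R = [20]
K = P̄·Hᵀ·S⁻¹ = [3/20; -11/20]
x' = x̄ + K·y = [-43/20, -109/20]
P' = (I − K·H)·P̄ = [111/20 213/20; 213/20 459/20]

x' = [-43/20, -109/20]
P' = [111/20 213/20; 213/20 459/20]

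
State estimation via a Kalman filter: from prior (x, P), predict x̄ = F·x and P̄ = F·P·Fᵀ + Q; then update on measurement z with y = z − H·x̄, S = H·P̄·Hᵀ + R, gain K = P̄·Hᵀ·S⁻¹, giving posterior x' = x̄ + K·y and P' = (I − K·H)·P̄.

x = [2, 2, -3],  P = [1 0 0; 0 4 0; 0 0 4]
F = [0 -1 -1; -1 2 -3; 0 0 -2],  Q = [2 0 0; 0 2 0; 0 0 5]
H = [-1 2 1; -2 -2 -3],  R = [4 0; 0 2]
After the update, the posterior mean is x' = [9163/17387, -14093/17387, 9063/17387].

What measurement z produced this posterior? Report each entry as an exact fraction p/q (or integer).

x̄ = F·x = [1, 11, 6]
P̄ = F·P·Fᵀ + Q = [10 4 8; 4 55 24; 8 24 21]
S = H·P̄·Hᵀ + R = [319 -455; -455 867]
K = P̄·Hᵀ·S⁻¹ = [-9229/34774 -6929/34774; 6565/17387 -365/17387; -2449/34774 -6379/34774]
x' − x̄ = [-8224/17387, -205350/17387, -95259/17387] = K·y
y = (KᵀK)⁻¹·Kᵀ·(x' − x̄) = [-29, 41]
z = y + H·x̄ = [-29, 41] + [27, -42] = [-2, -1]

z = [-2, -1]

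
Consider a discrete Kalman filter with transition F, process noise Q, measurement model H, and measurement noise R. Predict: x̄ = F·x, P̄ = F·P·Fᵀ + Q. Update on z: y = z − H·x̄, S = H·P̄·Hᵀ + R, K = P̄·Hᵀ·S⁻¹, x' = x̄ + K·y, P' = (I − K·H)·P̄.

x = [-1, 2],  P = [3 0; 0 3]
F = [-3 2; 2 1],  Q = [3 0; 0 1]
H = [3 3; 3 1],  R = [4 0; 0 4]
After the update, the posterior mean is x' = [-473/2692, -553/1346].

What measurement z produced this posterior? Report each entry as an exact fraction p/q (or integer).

z = [-2, -1]

x̄ = F·x = [7, 0]
P̄ = F·P·Fᵀ + Q = [42 -12; -12 16]
S = H·P̄·Hᵀ + R = [310 282; 282 326]
K = P̄·Hᵀ·S⁻¹ = [-351/2692 1245/2692; 597/1346 -599/1346]
x' − x̄ = [-19317/2692, -553/1346] = K·y
y = (KᵀK)⁻¹·Kᵀ·(x' − x̄) = [-23, -22]
z = y + H·x̄ = [-23, -22] + [21, 21] = [-2, -1]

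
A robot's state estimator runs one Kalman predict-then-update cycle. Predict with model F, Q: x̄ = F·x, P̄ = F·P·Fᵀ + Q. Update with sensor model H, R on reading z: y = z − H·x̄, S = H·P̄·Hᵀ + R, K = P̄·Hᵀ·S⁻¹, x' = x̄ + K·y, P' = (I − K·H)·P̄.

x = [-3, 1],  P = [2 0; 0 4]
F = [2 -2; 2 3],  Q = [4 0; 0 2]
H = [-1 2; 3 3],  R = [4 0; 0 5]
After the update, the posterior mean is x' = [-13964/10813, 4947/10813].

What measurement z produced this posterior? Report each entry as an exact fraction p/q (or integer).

z = [2, -2]

x̄ = F·x = [-8, -3]
P̄ = F·P·Fᵀ + Q = [28 -16; -16 46]
S = H·P̄·Hᵀ + R = [280 144; 144 383]
K = P̄·Hᵀ·S⁻¹ = [-7041/21626 2340/10813; 7101/21626 1206/10813]
x' − x̄ = [72540/10813, 37386/10813] = K·y
y = (KᵀK)⁻¹·Kᵀ·(x' − x̄) = [0, 31]
z = y + H·x̄ = [0, 31] + [2, -33] = [2, -2]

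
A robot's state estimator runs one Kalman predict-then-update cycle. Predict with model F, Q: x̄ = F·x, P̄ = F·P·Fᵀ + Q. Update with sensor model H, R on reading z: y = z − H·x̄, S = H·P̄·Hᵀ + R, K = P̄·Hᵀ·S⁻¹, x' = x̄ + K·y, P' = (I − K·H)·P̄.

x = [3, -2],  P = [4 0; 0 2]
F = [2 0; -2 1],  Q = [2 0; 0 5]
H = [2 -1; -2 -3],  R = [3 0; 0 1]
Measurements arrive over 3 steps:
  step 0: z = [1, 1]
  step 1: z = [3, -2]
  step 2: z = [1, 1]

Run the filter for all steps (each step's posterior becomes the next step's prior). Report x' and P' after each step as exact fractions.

step 0: x̄ = F·x = [6, -8]
step 0: P̄ = F·P·Fᵀ + Q = [18 -16; -16 23]
step 0: y = z − H·x̄ = [-19, -11]
step 0: S = H·P̄·Hᵀ + R = [162 61; 61 88]
step 0: K = P̄·Hᵀ·S⁻¹ = [3844/10535 -1228/10535; -369/1505 -377/1505]
step 0: x' = x̄ + K·y = [526/1505, -126/215]
step 0: P' = (I − K·H)·P̄ = [4478/10535 -368/1505; -368/1505 53/215]
step 1: x̄ = F·x = [1052/1505, -1934/1505]
step 1: P̄ = F·P·Fᵀ + Q = [38982/10535 -23064/10535; -23064/10535 83488/10535]
step 1: y = z − H·x̄ = [477/1505, -156/35]
step 1: S = H·P̄·Hᵀ + R = [363277/10535 4344/245; 4344/245 14909/245]
step 1: K = P̄·Hᵀ·S⁻¹ = [6303396/18794581 -2093772/18794581; -4264528/18794581 -4747920/18794581]
step 1: x' = x̄ + K·y = [24467536/18794581, -4341430/18794581]
step 1: P' = (I − K·H)·P̄ = [7353042/18794581 -4204104/18794581; -4204104/18794581 4385376/18794581]
step 2: x̄ = F·x = [48935072/18794581, -53276502/18794581]
step 2: P̄ = F·P·Fᵀ + Q = [67001330/18794581 -37820376/18794581; -37820376/18794581 144586865/18794581]
step 2: y = z − H·x̄ = [-132352065/18794581, -43164781/18794581]
step 2: S = H·P̄·Hᵀ + R = [620257432/18794581 317036779/18794581; 317036779/18794581 1134237174/18794581]
step 2: K = P̄·Hᵀ·S⁻¹ = [10715881132/32084073467 -3576310628/32084073467; -7249599681/32084073467 -8103731593/32084073467]
step 2: x' = x̄ + K·y = [16288637352/32084073467, -21284428556/32084073467]
step 2: P' = (I − K·H)·P̄ = [12502405102/32084073467 -7142833192/32084073467; -7142833192/32084073467 7463132659/32084073467]

step 0: x' = [526/1505, -126/215], P' = [4478/10535 -368/1505; -368/1505 53/215]
step 1: x' = [24467536/18794581, -4341430/18794581], P' = [7353042/18794581 -4204104/18794581; -4204104/18794581 4385376/18794581]
step 2: x' = [16288637352/32084073467, -21284428556/32084073467], P' = [12502405102/32084073467 -7142833192/32084073467; -7142833192/32084073467 7463132659/32084073467]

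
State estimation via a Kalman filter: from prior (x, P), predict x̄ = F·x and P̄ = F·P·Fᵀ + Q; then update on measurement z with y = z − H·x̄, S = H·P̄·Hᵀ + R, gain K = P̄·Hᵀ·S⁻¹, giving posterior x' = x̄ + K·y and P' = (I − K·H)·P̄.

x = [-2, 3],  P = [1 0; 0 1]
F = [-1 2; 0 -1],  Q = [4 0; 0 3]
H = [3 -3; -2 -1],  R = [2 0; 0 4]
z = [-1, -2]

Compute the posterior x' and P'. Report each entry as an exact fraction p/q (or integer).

x̄ = F·x = [8, -3]
P̄ = F·P·Fᵀ + Q = [9 -2; -2 4]
y = z − H·x̄ = [-34, 11]
S = H·P̄·Hᵀ + R = [155 -48; -48 36]
K = P̄·Hᵀ·S⁻¹ = [5/39 -32/117; -18/91 -24/91]
x' = x̄ + K·y = [74/117, 75/91]
P' = (I − K·H)·P̄ = [46/117 4/13; 4/13 40/91]

x' = [74/117, 75/91]
P' = [46/117 4/13; 4/13 40/91]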